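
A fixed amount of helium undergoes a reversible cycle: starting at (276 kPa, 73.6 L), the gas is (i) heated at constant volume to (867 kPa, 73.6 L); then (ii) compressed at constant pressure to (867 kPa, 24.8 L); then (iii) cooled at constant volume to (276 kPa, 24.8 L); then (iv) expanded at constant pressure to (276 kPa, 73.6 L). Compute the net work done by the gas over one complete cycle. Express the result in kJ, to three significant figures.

W_net ≈ -28.8 kJ

Constant-volume legs do no work.
W(ii) = (867)(24.8 − 73.6) = -42310 J; W(iv) = (276)(73.6 − 24.8) = 13469 J.
W_net = -42310 + 13469 = -28841 J (the counter-clockwise enclosed area).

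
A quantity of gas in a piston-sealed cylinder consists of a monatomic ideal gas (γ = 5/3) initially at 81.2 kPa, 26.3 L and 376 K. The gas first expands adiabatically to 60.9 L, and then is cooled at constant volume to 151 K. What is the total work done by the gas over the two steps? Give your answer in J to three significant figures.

W_total ≈ 1370 J

Step 1 (adiabatic): W = (P₁V₁ − P₂V₂)/(γ−1) = (2136 − 1220)/0.667 = 1373 J.
Step 2 (isochoric): W = 0 (constant volume).
W_total = 1373 + 0 = 1373 J.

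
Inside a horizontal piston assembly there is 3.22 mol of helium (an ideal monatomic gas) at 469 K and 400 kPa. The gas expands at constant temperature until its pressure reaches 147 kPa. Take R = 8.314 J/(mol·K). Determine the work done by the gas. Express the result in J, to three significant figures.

Isothermal process: W = nRT ln(V₂/V₁) = nRT ln(P₁/P₂).
W = (3.22)(8.314)(469) × ln(400/147)
  = 12556 × ln(2.721) = 12556 × 1.001
W_by_gas = 12569 J.

W ≈ 12600 J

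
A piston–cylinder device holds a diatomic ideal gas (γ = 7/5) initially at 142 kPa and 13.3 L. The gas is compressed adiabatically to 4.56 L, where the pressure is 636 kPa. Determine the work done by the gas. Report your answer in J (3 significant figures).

W ≈ -2530 J

Adiabatic: W = (P₁V₁ − P₂V₂)/(γ − 1) with γ = 7/5.
P₁V₁ = 1889 J, P₂V₂ = 2900 J.
W = (1889 − 2900) / 0.4 = -2529 J.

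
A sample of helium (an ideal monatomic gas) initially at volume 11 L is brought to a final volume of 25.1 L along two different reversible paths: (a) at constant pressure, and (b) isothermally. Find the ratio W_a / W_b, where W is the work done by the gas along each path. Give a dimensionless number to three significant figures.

Path (a) isobaric: W = P₁(V₂ − V₁) → W_a/(P₁V₁) = 1.282.
Path (b) isothermal: W = P₁V₁ ln(V₂/V₁) → W_b/(P₁V₁) = 0.825.
W_a / W_b = 1.282 / 0.825 = 1.554.

W_a / W_b ≈ 1.55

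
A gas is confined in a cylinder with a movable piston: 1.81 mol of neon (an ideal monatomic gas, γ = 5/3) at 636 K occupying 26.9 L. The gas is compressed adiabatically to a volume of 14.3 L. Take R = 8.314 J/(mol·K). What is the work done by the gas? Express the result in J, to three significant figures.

W ≈ -7520 J

Adiabatic: TV^(γ−1) = const with γ = 5/3.
T₂ = T₁ (V₁/V₂)^(γ−1) = 636 × (26.9/14.3)^0.667 = 636 × 1.524 = 969.2 K.
W_by = nCᵥ(T₁ − T₂) = (1.81)(12.47)(636 − 969.2) = -7521 J.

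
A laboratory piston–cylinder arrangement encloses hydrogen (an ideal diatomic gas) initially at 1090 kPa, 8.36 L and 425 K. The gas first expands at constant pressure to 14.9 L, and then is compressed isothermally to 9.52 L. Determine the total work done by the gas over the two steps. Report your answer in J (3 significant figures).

Step 1 (isobaric): W = PΔV = (1090 kPa)(14.9 − 8.36 L) = 7129 J.
After step 1: P = 1090 kPa, V = 14.9 L, T = 757.5 K.
Step 2 (isothermal): W = P₁V₁ ln(V₂/V₁) = (16241) ln(9.52/14.9) = -7275 J.
W_total = 7129 − 7275 = -146.8 J.

W_total ≈ -147 J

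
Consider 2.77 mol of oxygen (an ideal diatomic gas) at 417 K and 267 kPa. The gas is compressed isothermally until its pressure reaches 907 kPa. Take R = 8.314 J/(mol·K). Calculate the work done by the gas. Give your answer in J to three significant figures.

Isothermal process: W = nRT ln(V₂/V₁) = nRT ln(P₁/P₂).
W = (2.77)(8.314)(417) × ln(267/907)
  = 9603 × ln(0.2944) = 9603 × -1.223
W_by_gas = -11744 J.

W ≈ -11700 J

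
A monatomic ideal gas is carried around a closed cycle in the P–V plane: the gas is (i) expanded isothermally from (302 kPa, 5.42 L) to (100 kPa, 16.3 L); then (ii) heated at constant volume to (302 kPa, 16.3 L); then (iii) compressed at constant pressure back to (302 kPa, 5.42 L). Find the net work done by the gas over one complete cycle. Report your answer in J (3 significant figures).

W_net ≈ -1480 J

Leg (i): W = PᵢVᵢ ln(V_f/Vᵢ) = (1637) ln(16.3/5.42) = 1802 J.
Leg (ii): W = 0.
Leg (iii): W = PΔV = (302)(5.42 − 16.3) = -3286 J.
W_net = 1802 − 3286 = -1483 J.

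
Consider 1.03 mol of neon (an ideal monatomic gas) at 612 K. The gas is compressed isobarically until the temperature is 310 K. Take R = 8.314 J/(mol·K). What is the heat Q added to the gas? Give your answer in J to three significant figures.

Q ≈ -6470 J

Isobaric: W = nRΔT = (1.03)(8.314)(-302) = -2586 J.
ΔU = nCᵥΔT with Cᵥ = 3R/2: ΔU = (1.03)(12.47)(-302) = -3879 J.
Q = ΔU + W = -3879 − 2586 = -6465 J.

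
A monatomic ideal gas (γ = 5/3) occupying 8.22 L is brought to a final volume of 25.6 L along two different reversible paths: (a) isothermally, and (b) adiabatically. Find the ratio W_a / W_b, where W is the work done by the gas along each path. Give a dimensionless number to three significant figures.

W_a / W_b ≈ 1.43

Path (a) isothermal: W = P₁V₁ ln(V₂/V₁) → W_a/(P₁V₁) = 1.136.
Path (b) adiabatic: W = P₁V₁(1 − (V₁/V₂)^(γ−1))/(γ−1) → W_b/(P₁V₁) = 0.7966.
W_a / W_b = 1.136 / 0.7966 = 1.426.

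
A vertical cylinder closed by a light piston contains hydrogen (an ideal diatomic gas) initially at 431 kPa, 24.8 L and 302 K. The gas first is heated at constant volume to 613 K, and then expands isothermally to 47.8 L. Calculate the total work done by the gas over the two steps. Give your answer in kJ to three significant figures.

W_total ≈ 14.2 kJ

Step 1 (isochoric): W = 0 (constant volume).
After step 1: P = 874.8 kPa (V unchanged).
Step 2 (isothermal): W = P₁V₁ ln(V₂/V₁) = (21696) ln(47.8/24.8) = 14237 J.
W_total = 0 + 14237 = 14237 J.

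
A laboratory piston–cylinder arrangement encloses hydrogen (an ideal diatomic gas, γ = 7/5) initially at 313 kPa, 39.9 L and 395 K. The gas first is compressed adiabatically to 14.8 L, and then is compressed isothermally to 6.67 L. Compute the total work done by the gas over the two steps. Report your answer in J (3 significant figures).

W_total ≈ -30000 J

Step 1 (adiabatic): W = (P₁V₁ − P₂V₂)/(γ−1) = (12489 − 18570)/0.4 = -15202 J.
After step 1: P = 1255 kPa, V = 14.8 L, T = 587.3 K.
Step 2 (isothermal): W = P₁V₁ ln(V₂/V₁) = (18570) ln(6.67/14.8) = -14800 J.
W_total = -15202 − 14800 = -30002 J.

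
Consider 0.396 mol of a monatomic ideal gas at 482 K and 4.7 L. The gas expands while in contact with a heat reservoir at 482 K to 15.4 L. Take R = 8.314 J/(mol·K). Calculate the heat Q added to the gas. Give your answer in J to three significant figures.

Isothermal ⇒ ΔU = 0, so Q = W = nRT ln(V₂/V₁).
Q = (0.396)(8.314)(482) ln(15.4/4.7) = 1587 × 1.187 = 1883 J.

Q ≈ 1880 J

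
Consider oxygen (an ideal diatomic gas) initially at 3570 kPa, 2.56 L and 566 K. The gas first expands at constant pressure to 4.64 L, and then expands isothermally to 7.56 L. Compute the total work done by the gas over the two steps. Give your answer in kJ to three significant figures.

Step 1 (isobaric): W = PΔV = (3570 kPa)(4.64 − 2.56 L) = 7426 J.
After step 1: P = 3570 kPa, V = 4.64 L, T = 1026 K.
Step 2 (isothermal): W = P₁V₁ ln(V₂/V₁) = (16565) ln(7.56/4.64) = 8086 J.
W_total = 7426 + 8086 = 15512 J.

W_total ≈ 15.5 kJ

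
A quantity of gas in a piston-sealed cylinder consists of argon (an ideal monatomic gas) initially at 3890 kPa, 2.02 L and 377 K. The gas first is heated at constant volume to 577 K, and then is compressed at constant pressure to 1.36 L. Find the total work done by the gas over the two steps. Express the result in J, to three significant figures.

W_total ≈ -3930 J

Step 1 (isochoric): W = 0 (constant volume).
After step 1: P = 5954 kPa (V unchanged).
Step 2 (isobaric): W = PΔV = (5954 kPa)(1.36 − 2.02 L) = -3929 J.
W_total = 0 − 3929 = -3929 J.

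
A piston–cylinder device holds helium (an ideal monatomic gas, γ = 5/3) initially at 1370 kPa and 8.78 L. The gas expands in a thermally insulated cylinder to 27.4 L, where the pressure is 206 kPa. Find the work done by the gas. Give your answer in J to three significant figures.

Adiabatic: W = (P₁V₁ − P₂V₂)/(γ − 1) with γ = 5/3.
P₁V₁ = 12029 J, P₂V₂ = 5644 J.
W = (12029 − 5644) / 0.6667 = 9576 J.

W ≈ 9580 J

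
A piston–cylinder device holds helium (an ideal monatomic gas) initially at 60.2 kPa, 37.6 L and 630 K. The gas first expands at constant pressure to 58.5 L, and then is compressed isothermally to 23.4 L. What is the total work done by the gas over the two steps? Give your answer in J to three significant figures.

W_total ≈ -1970 J

Step 1 (isobaric): W = PΔV = (60.2 kPa)(58.5 − 37.6 L) = 1258 J.
After step 1: P = 60.2 kPa, V = 58.5 L, T = 980.2 K.
Step 2 (isothermal): W = P₁V₁ ln(V₂/V₁) = (3522) ln(23.4/58.5) = -3227 J.
W_total = 1258 − 3227 = -1969 J.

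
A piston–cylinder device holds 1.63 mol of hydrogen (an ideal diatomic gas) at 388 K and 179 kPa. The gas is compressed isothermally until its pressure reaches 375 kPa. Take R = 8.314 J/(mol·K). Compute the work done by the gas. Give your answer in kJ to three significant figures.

W ≈ -3.89 kJ

Isothermal process: W = nRT ln(V₂/V₁) = nRT ln(P₁/P₂).
W = (1.63)(8.314)(388) × ln(179/375)
  = 5258 × ln(0.4773) = 5258 × -0.7395
W_by_gas = -3889 J.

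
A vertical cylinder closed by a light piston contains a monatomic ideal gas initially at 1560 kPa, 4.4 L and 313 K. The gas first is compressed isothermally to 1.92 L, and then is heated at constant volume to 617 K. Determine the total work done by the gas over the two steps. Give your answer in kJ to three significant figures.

Step 1 (isothermal): W = P₁V₁ ln(V₂/V₁) = (6864) ln(1.92/4.4) = -5692 J.
Step 2 (isochoric): W = 0 (constant volume).
W_total = -5692 + 0 = -5692 J.

W_total ≈ -5.69 kJ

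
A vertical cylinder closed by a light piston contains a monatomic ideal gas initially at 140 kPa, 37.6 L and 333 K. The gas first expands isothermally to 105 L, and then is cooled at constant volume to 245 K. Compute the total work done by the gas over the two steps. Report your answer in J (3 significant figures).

W_total ≈ 5410 J

Step 1 (isothermal): W = P₁V₁ ln(V₂/V₁) = (5264) ln(105/37.6) = 5406 J.
Step 2 (isochoric): W = 0 (constant volume).
W_total = 5406 + 0 = 5406 J.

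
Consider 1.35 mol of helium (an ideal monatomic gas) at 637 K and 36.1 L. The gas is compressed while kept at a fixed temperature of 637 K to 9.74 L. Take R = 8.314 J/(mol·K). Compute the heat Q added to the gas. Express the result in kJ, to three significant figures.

Q ≈ -9.37 kJ

Isothermal ⇒ ΔU = 0, so Q = W = nRT ln(V₂/V₁).
Q = (1.35)(8.314)(637) ln(9.74/36.1) = 7150 × -1.31 = -9366 J.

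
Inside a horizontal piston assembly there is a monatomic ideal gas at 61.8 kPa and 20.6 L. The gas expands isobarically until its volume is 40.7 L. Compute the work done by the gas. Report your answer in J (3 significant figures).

Isobaric: W = P ΔV.
W = (61.8 kPa)(40.7 − 20.6 L) = (61.8)(20.1) = 1242 J.

W ≈ 1240 J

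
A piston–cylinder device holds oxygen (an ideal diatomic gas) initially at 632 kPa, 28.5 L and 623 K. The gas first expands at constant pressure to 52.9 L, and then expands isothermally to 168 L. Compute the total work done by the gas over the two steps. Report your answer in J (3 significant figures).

W_total ≈ 54100 J

Step 1 (isobaric): W = PΔV = (632 kPa)(52.9 − 28.5 L) = 15421 J.
After step 1: P = 632 kPa, V = 52.9 L, T = 1156 K.
Step 2 (isothermal): W = P₁V₁ ln(V₂/V₁) = (33433) ln(168/52.9) = 38634 J.
W_total = 15421 + 38634 = 54054 J.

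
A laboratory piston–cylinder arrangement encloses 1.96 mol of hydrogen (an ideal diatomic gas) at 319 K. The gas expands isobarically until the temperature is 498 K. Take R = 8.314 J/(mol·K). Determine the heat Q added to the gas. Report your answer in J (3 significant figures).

Q ≈ 10200 J

Isobaric: W = nRΔT = (1.96)(8.314)(179) = 2917 J.
ΔU = nCᵥΔT with Cᵥ = 5R/2: ΔU = (1.96)(20.79)(179) = 7292 J.
Q = ΔU + W = 7292 + 2917 = 10209 J.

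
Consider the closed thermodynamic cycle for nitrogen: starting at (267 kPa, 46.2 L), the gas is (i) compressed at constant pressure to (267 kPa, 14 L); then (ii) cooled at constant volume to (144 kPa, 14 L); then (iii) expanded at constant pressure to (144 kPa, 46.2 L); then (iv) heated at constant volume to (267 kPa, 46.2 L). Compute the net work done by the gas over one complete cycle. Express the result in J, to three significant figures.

Constant-volume legs do no work.
W(i) = (267)(14 − 46.2) = -8597 J; W(iii) = (144)(46.2 − 14) = 4637 J.
W_net = -8597 + 4637 = -3961 J (the counter-clockwise enclosed area).

W_net ≈ -3960 J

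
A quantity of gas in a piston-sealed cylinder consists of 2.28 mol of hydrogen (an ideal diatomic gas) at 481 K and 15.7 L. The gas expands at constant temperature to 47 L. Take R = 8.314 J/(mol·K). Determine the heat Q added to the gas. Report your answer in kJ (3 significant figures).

Isothermal ⇒ ΔU = 0, so Q = W = nRT ln(V₂/V₁).
Q = (2.28)(8.314)(481) ln(47/15.7) = 9118 × 1.096 = 9998 J.

Q ≈ 10.0 kJ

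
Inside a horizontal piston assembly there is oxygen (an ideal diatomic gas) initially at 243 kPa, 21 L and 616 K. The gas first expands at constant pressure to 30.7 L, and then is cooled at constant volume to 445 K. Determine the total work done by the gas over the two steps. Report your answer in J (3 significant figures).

Step 1 (isobaric): W = PΔV = (243 kPa)(30.7 − 21 L) = 2357 J.
Step 2 (isochoric): W = 0 (constant volume).
W_total = 2357 + 0 = 2357 J.

W_total ≈ 2360 J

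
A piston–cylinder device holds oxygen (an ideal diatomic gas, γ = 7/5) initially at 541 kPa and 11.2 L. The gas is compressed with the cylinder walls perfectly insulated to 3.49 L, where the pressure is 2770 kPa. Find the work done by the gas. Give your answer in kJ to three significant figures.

Adiabatic: W = (P₁V₁ − P₂V₂)/(γ − 1) with γ = 7/5.
P₁V₁ = 6059 J, P₂V₂ = 9667 J.
W = (6059 − 9667) / 0.4 = -9020 J.

W ≈ -9.02 kJ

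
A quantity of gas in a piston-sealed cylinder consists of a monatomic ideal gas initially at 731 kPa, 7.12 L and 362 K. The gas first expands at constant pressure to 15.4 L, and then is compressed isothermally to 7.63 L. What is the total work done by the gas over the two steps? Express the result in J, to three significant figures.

W_total ≈ -1850 J

Step 1 (isobaric): W = PΔV = (731 kPa)(15.4 − 7.12 L) = 6053 J.
After step 1: P = 731 kPa, V = 15.4 L, T = 783 K.
Step 2 (isothermal): W = P₁V₁ ln(V₂/V₁) = (11257) ln(7.63/15.4) = -7906 J.
W_total = 6053 − 7906 = -1853 J.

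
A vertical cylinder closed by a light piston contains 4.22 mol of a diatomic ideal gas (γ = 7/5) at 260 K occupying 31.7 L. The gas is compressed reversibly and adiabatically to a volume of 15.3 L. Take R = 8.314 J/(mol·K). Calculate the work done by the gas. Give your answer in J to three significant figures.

W ≈ -7710 J

Adiabatic: TV^(γ−1) = const with γ = 7/5.
T₂ = T₁ (V₁/V₂)^(γ−1) = 260 × (31.7/15.3)^0.4 = 260 × 1.338 = 348 K.
W_by = nCᵥ(T₁ − T₂) = (4.22)(20.79)(260 − 348) = -7715 J.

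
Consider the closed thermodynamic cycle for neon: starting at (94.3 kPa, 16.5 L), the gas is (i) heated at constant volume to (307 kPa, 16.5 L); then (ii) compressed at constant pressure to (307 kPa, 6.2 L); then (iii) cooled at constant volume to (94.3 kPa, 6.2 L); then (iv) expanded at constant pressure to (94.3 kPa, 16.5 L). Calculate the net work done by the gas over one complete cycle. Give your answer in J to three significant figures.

W_net ≈ -2190 J

Constant-volume legs do no work.
W(ii) = (307)(6.2 − 16.5) = -3162 J; W(iv) = (94.3)(16.5 − 6.2) = 971.3 J.
W_net = -3162 + 971.3 = -2191 J (the counter-clockwise enclosed area).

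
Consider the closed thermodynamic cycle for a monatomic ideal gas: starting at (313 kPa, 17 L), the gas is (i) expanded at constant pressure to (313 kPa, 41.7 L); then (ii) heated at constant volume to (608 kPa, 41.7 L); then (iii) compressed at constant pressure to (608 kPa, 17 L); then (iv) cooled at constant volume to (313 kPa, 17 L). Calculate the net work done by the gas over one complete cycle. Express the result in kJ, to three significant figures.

Constant-volume legs do no work.
W(i) = (313)(41.7 − 17) = 7731 J; W(iii) = (608)(17 − 41.7) = -15018 J.
W_net = 7731 − 15018 = -7287 J (the counter-clockwise enclosed area).

W_net ≈ -7.29 kJ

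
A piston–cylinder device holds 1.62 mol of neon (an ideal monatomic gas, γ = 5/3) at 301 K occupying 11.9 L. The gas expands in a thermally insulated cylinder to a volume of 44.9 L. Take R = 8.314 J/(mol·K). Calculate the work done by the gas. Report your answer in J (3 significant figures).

W ≈ 3570 J

Adiabatic: TV^(γ−1) = const with γ = 5/3.
T₂ = T₁ (V₁/V₂)^(γ−1) = 301 × (11.9/44.9)^0.667 = 301 × 0.4126 = 124.2 K.
W_by = nCᵥ(T₁ − T₂) = (1.62)(12.47)(301 − 124.2) = 3572 J.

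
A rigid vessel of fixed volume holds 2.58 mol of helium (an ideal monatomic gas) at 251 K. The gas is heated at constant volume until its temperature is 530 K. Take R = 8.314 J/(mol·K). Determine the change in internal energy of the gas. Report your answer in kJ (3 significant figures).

Constant volume ⇒ W = 0, so Q = ΔU = nCᵥΔT with Cᵥ = 3R/2 = 12.47 J/(mol·K).
ΔU = (2.58)(12.47)(530 − 251) = 8977 J.

ΔU ≈ 8.98 kJ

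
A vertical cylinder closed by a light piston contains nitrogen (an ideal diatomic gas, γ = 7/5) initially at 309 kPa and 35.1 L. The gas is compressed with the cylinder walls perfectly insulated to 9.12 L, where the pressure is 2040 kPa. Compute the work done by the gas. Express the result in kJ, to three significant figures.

W ≈ -19.4 kJ

Adiabatic: W = (P₁V₁ − P₂V₂)/(γ − 1) with γ = 7/5.
P₁V₁ = 10846 J, P₂V₂ = 18605 J.
W = (10846 − 18605) / 0.4 = -19397 J.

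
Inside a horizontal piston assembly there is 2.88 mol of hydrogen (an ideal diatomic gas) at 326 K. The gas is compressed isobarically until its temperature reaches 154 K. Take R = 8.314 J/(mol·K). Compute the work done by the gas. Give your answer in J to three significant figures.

W ≈ -4120 J

Isobaric: W = P ΔV = nR ΔT.
W = (2.88)(8.314)(154 − 326) = -4118 J.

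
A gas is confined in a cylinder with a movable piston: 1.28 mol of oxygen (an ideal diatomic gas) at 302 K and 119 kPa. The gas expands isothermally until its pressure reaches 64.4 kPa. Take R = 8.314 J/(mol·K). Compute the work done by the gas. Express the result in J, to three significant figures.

Isothermal process: W = nRT ln(V₂/V₁) = nRT ln(P₁/P₂).
W = (1.28)(8.314)(302) × ln(119/64.4)
  = 3214 × ln(1.848) = 3214 × 0.614
W_by_gas = 1973 J.

W ≈ 1970 J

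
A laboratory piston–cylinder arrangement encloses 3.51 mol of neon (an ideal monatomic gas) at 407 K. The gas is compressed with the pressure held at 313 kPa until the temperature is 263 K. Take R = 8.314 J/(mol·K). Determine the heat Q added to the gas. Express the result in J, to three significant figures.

Isobaric: W = nRΔT = (3.51)(8.314)(-144) = -4202 J.
ΔU = nCᵥΔT with Cᵥ = 3R/2: ΔU = (3.51)(12.47)(-144) = -6303 J.
Q = ΔU + W = -6303 − 4202 = -10506 J.

Q ≈ -10500 J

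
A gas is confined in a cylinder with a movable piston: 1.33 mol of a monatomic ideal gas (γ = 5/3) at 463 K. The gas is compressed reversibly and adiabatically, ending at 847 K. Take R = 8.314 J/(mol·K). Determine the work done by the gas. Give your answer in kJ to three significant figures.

W ≈ -6.37 kJ

Adiabatic ⇒ Q = 0, so W_by = −ΔU = nCᵥ(T₁ − T₂).
Cᵥ = 3R/2 = 12.47 J/(mol·K).
W = (1.33)(12.47)(463 − 847) = -6369 J.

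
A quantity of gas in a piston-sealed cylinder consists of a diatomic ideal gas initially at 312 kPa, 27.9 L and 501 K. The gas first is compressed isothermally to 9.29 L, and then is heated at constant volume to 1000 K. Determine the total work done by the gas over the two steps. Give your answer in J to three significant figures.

Step 1 (isothermal): W = P₁V₁ ln(V₂/V₁) = (8705) ln(9.29/27.9) = -9573 J.
Step 2 (isochoric): W = 0 (constant volume).
W_total = -9573 + 0 = -9573 J.

W_total ≈ -9570 J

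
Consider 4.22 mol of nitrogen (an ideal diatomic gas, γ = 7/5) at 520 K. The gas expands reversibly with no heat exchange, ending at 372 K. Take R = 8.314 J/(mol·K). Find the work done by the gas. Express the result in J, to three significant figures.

W ≈ 13000 J

Adiabatic ⇒ Q = 0, so W_by = −ΔU = nCᵥ(T₁ − T₂).
Cᵥ = 5R/2 = 20.79 J/(mol·K).
W = (4.22)(20.79)(520 − 372) = 12981 J.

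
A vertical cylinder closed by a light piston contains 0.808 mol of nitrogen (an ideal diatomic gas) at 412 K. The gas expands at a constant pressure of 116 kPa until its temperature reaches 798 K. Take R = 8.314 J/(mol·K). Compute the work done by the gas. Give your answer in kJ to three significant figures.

Isobaric: W = P ΔV = nR ΔT.
W = (0.808)(8.314)(798 − 412) = 2593 J.

W ≈ 2.59 kJ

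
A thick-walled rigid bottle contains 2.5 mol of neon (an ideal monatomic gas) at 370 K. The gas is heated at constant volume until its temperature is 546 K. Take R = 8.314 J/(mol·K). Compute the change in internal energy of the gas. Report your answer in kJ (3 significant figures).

ΔU ≈ 5.49 kJ

Constant volume ⇒ W = 0, so Q = ΔU = nCᵥΔT with Cᵥ = 3R/2 = 12.47 J/(mol·K).
ΔU = (2.5)(12.47)(546 − 370) = 5487 J.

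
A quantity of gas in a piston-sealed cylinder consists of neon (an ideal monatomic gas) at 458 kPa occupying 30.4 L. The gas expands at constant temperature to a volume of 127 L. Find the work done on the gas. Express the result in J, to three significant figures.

W ≈ -19900 J

Isothermal: W = nRT ln(V₂/V₁) = P₁V₁ ln(V₂/V₁).
P₁V₁ = (458 kPa)(30.4 L) = 13923 J.
W = 13923 × ln(127/30.4) = 13923 × 1.43
W_by_gas = 19907 J; work on gas = −W_by = -19907 J.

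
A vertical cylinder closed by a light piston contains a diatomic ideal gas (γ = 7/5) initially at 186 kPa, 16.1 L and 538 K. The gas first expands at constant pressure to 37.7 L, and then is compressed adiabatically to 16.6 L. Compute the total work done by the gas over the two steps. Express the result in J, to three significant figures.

Step 1 (isobaric): W = PΔV = (186 kPa)(37.7 − 16.1 L) = 4018 J.
After step 1: P = 186 kPa, V = 37.7 L, T = 1260 K.
Step 2 (adiabatic): W = (P₁V₁ − P₂V₂)/(γ−1) = (7012 − 9735)/0.4 = -6808 J.
W_total = 4018 − 6808 = -2790 J.

W_total ≈ -2790 J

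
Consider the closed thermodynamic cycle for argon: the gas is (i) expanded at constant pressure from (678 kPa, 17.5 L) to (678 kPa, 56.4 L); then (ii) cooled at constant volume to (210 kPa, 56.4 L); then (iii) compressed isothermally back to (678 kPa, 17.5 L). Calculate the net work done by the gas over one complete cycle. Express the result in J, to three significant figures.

W_net ≈ 12500 J

Leg (i): W = PΔV = (678)(56.4 − 17.5) = 26374 J.
Leg (ii): W = 0.
Leg (iii): W = PᵢVᵢ ln(V_f/Vᵢ) = (11844) ln(17.5/56.4) = -13861 J.
W_net = 26374 − 13861 = 12514 J.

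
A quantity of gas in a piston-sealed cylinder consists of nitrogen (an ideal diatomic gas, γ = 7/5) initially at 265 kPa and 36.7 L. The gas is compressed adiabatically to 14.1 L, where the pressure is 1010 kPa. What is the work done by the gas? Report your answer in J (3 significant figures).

W ≈ -11300 J

Adiabatic: W = (P₁V₁ − P₂V₂)/(γ − 1) with γ = 7/5.
P₁V₁ = 9726 J, P₂V₂ = 14241 J.
W = (9726 − 14241) / 0.4 = -11289 J.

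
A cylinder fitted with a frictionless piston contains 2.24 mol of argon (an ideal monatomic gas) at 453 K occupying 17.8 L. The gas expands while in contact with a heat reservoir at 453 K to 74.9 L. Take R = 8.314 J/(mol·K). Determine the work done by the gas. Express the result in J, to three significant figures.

Isothermal: W = nRT ln(V₂/V₁).
W = (2.24)(8.314)(453) × ln(74.9/17.8)
  = 8436 × 1.437
W_by_gas = 12123 J.

W ≈ 12100 J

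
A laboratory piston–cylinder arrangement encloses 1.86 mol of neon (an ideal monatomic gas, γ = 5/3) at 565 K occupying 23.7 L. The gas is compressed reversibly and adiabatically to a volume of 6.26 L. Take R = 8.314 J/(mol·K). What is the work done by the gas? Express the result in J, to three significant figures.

W ≈ -18700 J

Adiabatic: TV^(γ−1) = const with γ = 5/3.
T₂ = T₁ (V₁/V₂)^(γ−1) = 565 × (23.7/6.26)^0.667 = 565 × 2.429 = 1372 K.
W_by = nCᵥ(T₁ − T₂) = (1.86)(12.47)(565 − 1372) = -18730 J.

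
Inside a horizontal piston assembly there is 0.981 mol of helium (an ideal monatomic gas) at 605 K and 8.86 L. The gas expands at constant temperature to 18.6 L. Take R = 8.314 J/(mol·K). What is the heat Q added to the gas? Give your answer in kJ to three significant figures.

Isothermal ⇒ ΔU = 0, so Q = W = nRT ln(V₂/V₁).
Q = (0.981)(8.314)(605) ln(18.6/8.86) = 4934 × 0.7416 = 3659 J.

Q ≈ 3.66 kJ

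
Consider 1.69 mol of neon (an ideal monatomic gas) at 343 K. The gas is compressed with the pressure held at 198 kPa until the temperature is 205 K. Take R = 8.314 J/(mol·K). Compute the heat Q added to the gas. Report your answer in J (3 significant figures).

Q ≈ -4850 J

Isobaric: W = nRΔT = (1.69)(8.314)(-138) = -1939 J.
ΔU = nCᵥΔT with Cᵥ = 3R/2: ΔU = (1.69)(12.47)(-138) = -2908 J.
Q = ΔU + W = -2908 − 1939 = -4847 J.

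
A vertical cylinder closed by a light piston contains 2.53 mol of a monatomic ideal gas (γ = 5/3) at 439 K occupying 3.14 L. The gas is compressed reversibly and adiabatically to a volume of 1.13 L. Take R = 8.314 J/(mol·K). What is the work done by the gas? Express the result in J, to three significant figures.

W ≈ -13500 J

Adiabatic: TV^(γ−1) = const with γ = 5/3.
T₂ = T₁ (V₁/V₂)^(γ−1) = 439 × (3.14/1.13)^0.667 = 439 × 1.977 = 867.7 K.
W_by = nCᵥ(T₁ − T₂) = (2.53)(12.47)(439 − 867.7) = -13526 J.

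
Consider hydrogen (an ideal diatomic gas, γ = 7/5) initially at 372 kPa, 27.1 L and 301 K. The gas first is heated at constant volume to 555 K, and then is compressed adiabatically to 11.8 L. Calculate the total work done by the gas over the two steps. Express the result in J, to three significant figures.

Step 1 (isochoric): W = 0 (constant volume).
After step 1: P = 685.9 kPa (V unchanged).
Step 2 (adiabatic): W = (P₁V₁ − P₂V₂)/(γ−1) = (18588 − 25922)/0.4 = -18335 J.
W_total = 0 − 18335 = -18335 J.

W_total ≈ -18300 J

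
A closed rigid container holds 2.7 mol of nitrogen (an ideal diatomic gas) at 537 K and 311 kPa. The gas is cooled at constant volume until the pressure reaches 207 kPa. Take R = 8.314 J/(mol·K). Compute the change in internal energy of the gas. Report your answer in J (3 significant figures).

ΔU ≈ -10100 J

Constant volume ⇒ W = 0, so Q = ΔU = nCᵥΔT with Cᵥ = 5R/2 = 20.79 J/(mol·K).
At constant V, T₂/T₁ = P₂/P₁ ⇒ ΔT = T₁(P₂/P₁ − 1) = 537·(207/311 − 1) = -179.6 K.
ΔU = (2.7)(20.79)(-179.6) = -10078 J.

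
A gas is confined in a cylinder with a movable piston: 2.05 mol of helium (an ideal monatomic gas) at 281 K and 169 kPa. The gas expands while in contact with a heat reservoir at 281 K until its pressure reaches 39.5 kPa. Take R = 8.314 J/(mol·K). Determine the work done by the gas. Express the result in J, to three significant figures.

W ≈ 6960 J

Isothermal process: W = nRT ln(V₂/V₁) = nRT ln(P₁/P₂).
W = (2.05)(8.314)(281) × ln(169/39.5)
  = 4789 × ln(4.278) = 4789 × 1.454
W_by_gas = 6962 J.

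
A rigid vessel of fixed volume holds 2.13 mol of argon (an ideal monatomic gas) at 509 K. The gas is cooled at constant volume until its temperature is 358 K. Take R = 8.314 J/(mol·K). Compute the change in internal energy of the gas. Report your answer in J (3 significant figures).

ΔU ≈ -4010 J

Constant volume ⇒ W = 0, so Q = ΔU = nCᵥΔT with Cᵥ = 3R/2 = 12.47 J/(mol·K).
ΔU = (2.13)(12.47)(358 − 509) = -4011 J.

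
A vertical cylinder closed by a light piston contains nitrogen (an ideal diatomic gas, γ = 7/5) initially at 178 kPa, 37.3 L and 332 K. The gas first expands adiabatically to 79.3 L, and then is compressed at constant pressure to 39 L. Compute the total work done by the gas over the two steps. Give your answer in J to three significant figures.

W_total ≈ 1830 J

Step 1 (adiabatic): W = (P₁V₁ − P₂V₂)/(γ−1) = (6639 − 4910)/0.4 = 4323 J.
After step 1: P = 61.92 kPa, V = 79.3 L, T = 245.5 K.
Step 2 (isobaric): W = PΔV = (61.92 kPa)(39 − 79.3 L) = -2495 J.
W_total = 4323 − 2495 = 1828 J.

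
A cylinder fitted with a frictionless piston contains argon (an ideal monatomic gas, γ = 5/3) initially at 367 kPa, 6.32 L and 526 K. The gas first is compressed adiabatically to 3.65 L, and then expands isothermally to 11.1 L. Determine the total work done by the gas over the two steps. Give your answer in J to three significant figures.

Step 1 (adiabatic): W = (P₁V₁ − P₂V₂)/(γ−1) = (2319 − 3345)/0.667 = -1538 J.
After step 1: P = 916.3 kPa, V = 3.65 L, T = 758.5 K.
Step 2 (isothermal): W = P₁V₁ ln(V₂/V₁) = (3345) ln(11.1/3.65) = 3720 J.
W_total = -1538 + 3720 = 2182 J.

W_total ≈ 2180 J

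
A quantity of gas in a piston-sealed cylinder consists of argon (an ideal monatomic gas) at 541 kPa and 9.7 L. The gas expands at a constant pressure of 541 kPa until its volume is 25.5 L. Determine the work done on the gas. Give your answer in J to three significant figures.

W ≈ -8550 J

Isobaric: W = P ΔV.
W = (541 kPa)(25.5 − 9.7 L) = (541)(15.8) = 8548 J.
Work on gas = −W_by = -8548 J.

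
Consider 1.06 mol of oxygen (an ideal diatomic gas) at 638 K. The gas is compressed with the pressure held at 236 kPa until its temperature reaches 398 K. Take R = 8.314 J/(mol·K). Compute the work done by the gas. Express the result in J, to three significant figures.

W ≈ -2120 J

Isobaric: W = P ΔV = nR ΔT.
W = (1.06)(8.314)(398 − 638) = -2115 J.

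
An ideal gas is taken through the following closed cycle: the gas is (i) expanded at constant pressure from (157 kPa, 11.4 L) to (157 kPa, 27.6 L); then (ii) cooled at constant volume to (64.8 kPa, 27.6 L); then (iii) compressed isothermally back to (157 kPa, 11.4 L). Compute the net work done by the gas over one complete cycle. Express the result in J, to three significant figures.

Leg (i): W = PΔV = (157)(27.6 − 11.4) = 2543 J.
Leg (ii): W = 0.
Leg (iii): W = PᵢVᵢ ln(V_f/Vᵢ) = (1788) ln(11.4/27.6) = -1581 J.
W_net = 2543 − 1581 = 962 J.

W_net ≈ 962 J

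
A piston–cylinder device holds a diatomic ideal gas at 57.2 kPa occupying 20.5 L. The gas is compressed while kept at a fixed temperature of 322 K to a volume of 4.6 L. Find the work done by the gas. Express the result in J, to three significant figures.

W ≈ -1750 J

Isothermal: W = nRT ln(V₂/V₁) = P₁V₁ ln(V₂/V₁).
P₁V₁ = (57.2 kPa)(20.5 L) = 1173 J.
W = 1173 × ln(4.6/20.5) = 1173 × -1.494
W_by_gas = -1752 J.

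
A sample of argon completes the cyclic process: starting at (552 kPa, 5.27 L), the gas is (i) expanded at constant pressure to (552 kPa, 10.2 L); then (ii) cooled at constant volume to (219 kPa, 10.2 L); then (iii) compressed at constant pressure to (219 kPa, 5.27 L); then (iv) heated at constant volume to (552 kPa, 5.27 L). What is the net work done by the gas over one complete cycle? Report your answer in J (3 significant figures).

Constant-volume legs do no work.
W(i) = (552)(10.2 − 5.27) = 2721 J; W(iii) = (219)(5.27 − 10.2) = -1080 J.
W_net = 2721 − 1080 = 1642 J (the clockwise enclosed area).

W_net ≈ 1640 J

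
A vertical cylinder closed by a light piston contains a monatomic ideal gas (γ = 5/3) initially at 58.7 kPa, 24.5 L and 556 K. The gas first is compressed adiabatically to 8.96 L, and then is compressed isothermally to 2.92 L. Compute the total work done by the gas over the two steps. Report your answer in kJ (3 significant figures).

W_total ≈ -5.21 kJ

Step 1 (adiabatic): W = (P₁V₁ − P₂V₂)/(γ−1) = (1438 − 2812)/0.667 = -2061 J.
After step 1: P = 313.9 kPa, V = 8.96 L, T = 1087 K.
Step 2 (isothermal): W = P₁V₁ ln(V₂/V₁) = (2812) ln(2.92/8.96) = -3153 J.
W_total = -2061 − 3153 = -5214 J.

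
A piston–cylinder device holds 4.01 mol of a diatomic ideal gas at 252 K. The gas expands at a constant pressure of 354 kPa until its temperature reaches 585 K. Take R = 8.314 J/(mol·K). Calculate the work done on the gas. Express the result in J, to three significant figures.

Isobaric: W = P ΔV = nR ΔT.
W = (4.01)(8.314)(585 − 252) = 11102 J.
Work on gas = −W_by = -11102 J.

W ≈ -11100 J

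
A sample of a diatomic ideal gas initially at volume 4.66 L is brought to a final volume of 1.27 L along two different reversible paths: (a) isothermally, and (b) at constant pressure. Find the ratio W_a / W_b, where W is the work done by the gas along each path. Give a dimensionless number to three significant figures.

W_a / W_b ≈ 1.79

Path (a) isothermal: W = P₁V₁ ln(V₂/V₁) → W_a/(P₁V₁) = -1.3.
Path (b) isobaric: W = P₁(V₂ − V₁) → W_b/(P₁V₁) = -0.7275.
W_a / W_b = -1.3 / -0.7275 = 1.787.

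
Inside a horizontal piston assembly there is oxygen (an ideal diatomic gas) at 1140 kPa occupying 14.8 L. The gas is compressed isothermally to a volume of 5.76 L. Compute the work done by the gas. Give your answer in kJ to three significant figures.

W ≈ -15.9 kJ

Isothermal: W = nRT ln(V₂/V₁) = P₁V₁ ln(V₂/V₁).
P₁V₁ = (1140 kPa)(14.8 L) = 16872 J.
W = 16872 × ln(5.76/14.8) = 16872 × -0.9437
W_by_gas = -15922 J.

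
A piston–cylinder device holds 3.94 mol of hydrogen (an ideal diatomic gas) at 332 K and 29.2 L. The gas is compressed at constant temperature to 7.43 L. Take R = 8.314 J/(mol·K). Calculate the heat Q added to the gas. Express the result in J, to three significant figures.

Q ≈ -14900 J

Isothermal ⇒ ΔU = 0, so Q = W = nRT ln(V₂/V₁).
Q = (3.94)(8.314)(332) ln(7.43/29.2) = 10875 × -1.369 = -14885 J.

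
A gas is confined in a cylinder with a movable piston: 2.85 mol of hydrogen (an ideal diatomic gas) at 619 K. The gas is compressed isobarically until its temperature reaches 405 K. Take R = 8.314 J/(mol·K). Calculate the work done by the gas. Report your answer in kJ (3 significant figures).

W ≈ -5.07 kJ

Isobaric: W = P ΔV = nR ΔT.
W = (2.85)(8.314)(405 − 619) = -5071 J.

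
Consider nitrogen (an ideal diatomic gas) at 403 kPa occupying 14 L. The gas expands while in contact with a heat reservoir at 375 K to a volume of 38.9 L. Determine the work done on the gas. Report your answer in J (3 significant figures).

W ≈ -5770 J

Isothermal: W = nRT ln(V₂/V₁) = P₁V₁ ln(V₂/V₁).
P₁V₁ = (403 kPa)(14 L) = 5642 J.
W = 5642 × ln(38.9/14) = 5642 × 1.022
W_by_gas = 5766 J; work on gas = −W_by = -5766 J.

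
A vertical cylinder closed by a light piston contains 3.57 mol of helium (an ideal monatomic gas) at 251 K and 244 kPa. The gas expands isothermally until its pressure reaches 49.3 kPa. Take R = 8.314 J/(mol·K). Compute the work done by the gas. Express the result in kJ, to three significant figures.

Isothermal process: W = nRT ln(V₂/V₁) = nRT ln(P₁/P₂).
W = (3.57)(8.314)(251) × ln(244/49.3)
  = 7450 × ln(4.949) = 7450 × 1.599
W_by_gas = 11914 J.

W ≈ 11.9 kJ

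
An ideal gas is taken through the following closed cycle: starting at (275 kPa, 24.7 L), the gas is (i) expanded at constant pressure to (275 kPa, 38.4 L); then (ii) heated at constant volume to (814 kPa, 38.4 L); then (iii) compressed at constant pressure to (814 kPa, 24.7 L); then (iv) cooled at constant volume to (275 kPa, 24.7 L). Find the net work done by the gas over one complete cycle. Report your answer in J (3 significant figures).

Constant-volume legs do no work.
W(i) = (275)(38.4 − 24.7) = 3768 J; W(iii) = (814)(24.7 − 38.4) = -11152 J.
W_net = 3768 − 11152 = -7384 J (the counter-clockwise enclosed area).

W_net ≈ -7380 J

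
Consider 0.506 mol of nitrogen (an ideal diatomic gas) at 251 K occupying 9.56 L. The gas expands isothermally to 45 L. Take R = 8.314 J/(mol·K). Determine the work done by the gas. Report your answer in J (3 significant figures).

W ≈ 1640 J

Isothermal: W = nRT ln(V₂/V₁).
W = (0.506)(8.314)(251) × ln(45/9.56)
  = 1056 × 1.549
W_by_gas = 1636 J.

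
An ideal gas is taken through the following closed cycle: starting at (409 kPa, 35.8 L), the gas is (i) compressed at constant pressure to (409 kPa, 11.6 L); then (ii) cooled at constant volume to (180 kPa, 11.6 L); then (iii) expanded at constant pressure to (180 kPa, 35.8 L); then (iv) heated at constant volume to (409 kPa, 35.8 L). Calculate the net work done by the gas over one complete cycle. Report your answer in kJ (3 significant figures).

W_net ≈ -5.54 kJ

Constant-volume legs do no work.
W(i) = (409)(11.6 − 35.8) = -9898 J; W(iii) = (180)(35.8 − 11.6) = 4356 J.
W_net = -9898 + 4356 = -5542 J (the counter-clockwise enclosed area).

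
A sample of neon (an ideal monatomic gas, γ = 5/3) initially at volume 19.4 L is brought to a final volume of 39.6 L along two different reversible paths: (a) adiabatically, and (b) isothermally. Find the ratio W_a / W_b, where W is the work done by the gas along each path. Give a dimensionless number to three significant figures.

Path (a) adiabatic: W = P₁V₁(1 − (V₁/V₂)^(γ−1))/(γ−1) → W_a/(P₁V₁) = 0.5678.
Path (b) isothermal: W = P₁V₁ ln(V₂/V₁) → W_b/(P₁V₁) = 0.7136.
W_a / W_b = 0.5678 / 0.7136 = 0.7958.

W_a / W_b ≈ 0.796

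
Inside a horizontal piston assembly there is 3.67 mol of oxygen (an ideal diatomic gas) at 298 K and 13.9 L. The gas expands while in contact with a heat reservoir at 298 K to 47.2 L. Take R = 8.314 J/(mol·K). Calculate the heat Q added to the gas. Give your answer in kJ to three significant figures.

Isothermal ⇒ ΔU = 0, so Q = W = nRT ln(V₂/V₁).
Q = (3.67)(8.314)(298) ln(47.2/13.9) = 9093 × 1.223 = 11116 J.

Q ≈ 11.1 kJ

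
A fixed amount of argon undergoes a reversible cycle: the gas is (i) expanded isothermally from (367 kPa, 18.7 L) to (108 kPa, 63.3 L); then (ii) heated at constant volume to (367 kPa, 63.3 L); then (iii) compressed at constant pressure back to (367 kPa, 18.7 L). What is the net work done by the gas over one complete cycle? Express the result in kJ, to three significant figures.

W_net ≈ -8.00 kJ

Leg (i): W = PᵢVᵢ ln(V_f/Vᵢ) = (6863) ln(63.3/18.7) = 8368 J.
Leg (ii): W = 0.
Leg (iii): W = PΔV = (367)(18.7 − 63.3) = -16368 J.
W_net = 8368 − 16368 = -8000 J.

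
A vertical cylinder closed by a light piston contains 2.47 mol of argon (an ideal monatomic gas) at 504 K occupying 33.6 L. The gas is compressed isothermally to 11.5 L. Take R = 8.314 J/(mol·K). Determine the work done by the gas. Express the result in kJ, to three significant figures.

Isothermal: W = nRT ln(V₂/V₁).
W = (2.47)(8.314)(504) × ln(11.5/33.6)
  = 10350 × -1.072
W_by_gas = -11097 J.

W ≈ -11.1 kJ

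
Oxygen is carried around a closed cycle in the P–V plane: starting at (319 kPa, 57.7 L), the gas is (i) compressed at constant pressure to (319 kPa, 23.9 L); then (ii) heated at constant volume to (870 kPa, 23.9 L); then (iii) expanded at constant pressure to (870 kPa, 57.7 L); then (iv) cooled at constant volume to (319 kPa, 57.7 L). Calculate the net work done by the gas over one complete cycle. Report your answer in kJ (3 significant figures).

Constant-volume legs do no work.
W(i) = (319)(23.9 − 57.7) = -10782 J; W(iii) = (870)(57.7 − 23.9) = 29406 J.
W_net = -10782 + 29406 = 18624 J (the clockwise enclosed area).

W_net ≈ 18.6 kJ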